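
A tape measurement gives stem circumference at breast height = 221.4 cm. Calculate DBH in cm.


Formula: DBH = C / pi
DBH = 221.4 / pi
pi = 3.14159...
DBH = 70.5 cm

70.5


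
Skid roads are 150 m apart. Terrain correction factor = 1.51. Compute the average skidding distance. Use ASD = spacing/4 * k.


Formula: ASD = (spacing / 4) * correction
Uncorrected distance = spacing / 4 = 150 / 4 = 37.5 m
ASD = 37.5 * 1.51 = 57 m

57


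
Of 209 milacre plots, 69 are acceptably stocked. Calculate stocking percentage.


Formula: Stocking % = stocked plots / total plots * 100
Stocking = 69 / 209 * 100
Stocking = 0.3301 * 100 = 33.0%

33.0


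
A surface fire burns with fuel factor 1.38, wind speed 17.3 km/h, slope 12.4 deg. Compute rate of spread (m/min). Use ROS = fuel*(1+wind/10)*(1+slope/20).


Formula: ROS = fuel * (1 + wind/10) * (1 + slope/20)
Wind factor = 1 + 17.3/10 = 2.73
Slope factor = 1 + 12.4/20 = 1.62
ROS = 1.38 * 2.73 * 1.62 = 6.1 m/min

6.1


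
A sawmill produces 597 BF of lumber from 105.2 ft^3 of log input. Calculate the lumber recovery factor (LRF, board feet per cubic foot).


Formula: LRF = Lumber Output (BF) / Log Input (ft^3)
LRF = 597 BF / 105.2 ft^3
LRF = 5.67 BF/ft^3

5.67


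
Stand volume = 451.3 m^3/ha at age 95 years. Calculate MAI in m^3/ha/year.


Formula: MAI = Total Volume / Stand Age
MAI = 451.3 m^3/ha / 95 years
MAI = 4.75 m^3/ha/year

4.75


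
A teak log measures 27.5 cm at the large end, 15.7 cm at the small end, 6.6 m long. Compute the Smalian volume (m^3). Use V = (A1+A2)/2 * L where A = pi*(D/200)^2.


Smalian: V = (A1 + A2)/2 * L,  A = pi*(D/200)^2
A1 = pi*(27.5/200)^2 = 0.059396 m^2
A2 = pi*(15.7/200)^2 = 0.019359 m^2
V = (0.059396+0.019359)/2*6.6 = 0.2599 m^3

0.2599


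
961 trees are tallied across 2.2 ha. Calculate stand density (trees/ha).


Formula: Stand Density = N_trees / Area_ha
Density = 961 trees / 2.2 ha
Density = 437 trees/ha

437


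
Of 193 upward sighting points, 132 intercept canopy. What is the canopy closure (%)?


Formula: Canopy closure = covered points / total points * 100
Closure = 132 / 193 * 100
Closure = 0.6839 * 100 = 68.4%

68.4


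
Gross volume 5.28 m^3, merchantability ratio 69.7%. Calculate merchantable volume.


Formula: MV = V_total * (merchantable_pct / 100)
Merchantable fraction = 69.7% / 100 = 0.697
MV = 5.28 m^3 * 0.697 = 3.68 m^3

3.68


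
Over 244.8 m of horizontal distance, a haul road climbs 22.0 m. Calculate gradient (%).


Formula: Gradient = rise / run * 100
Gradient = 22.0 / 244.8 * 100 = 9.0%

9.0


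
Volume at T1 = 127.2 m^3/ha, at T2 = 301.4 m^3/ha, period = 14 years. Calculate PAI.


Formula: PAI = (V_T2 - V_T1) / (T2 - T1)
Volume increment = 301.4 - 127.2 = 174.2 m^3/ha
PAI = 174.2 / 14 = 12.44 m^3/ha/year

12.44


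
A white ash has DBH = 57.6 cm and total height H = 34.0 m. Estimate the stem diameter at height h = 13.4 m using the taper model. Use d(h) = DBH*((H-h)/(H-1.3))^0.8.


Taper: d(h) = DBH * ((H - h) / (H - 1.3))^0.8
Numerator = H - h = 34.0 - 13.4 = 20.6 m
Denominator = H - 1.3 = 34.0 - 1.3 = 32.7 m
Ratio = 20.6 / 32.7 = 0.62997
d = 57.6 * 0.62997^0.8 = 39.8 cm

39.8


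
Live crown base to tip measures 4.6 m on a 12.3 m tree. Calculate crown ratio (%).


Formula: Crown Ratio = (Crown Length / Total Height) * 100
CR = (4.6 m / 12.3 m) * 100
CR = 0.374 * 100 = 37.4%

37.4


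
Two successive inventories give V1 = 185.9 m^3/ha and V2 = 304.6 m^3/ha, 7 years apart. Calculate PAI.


Formula: PAI = (V_T2 - V_T1) / (T2 - T1)
Volume increment = 304.6 - 185.9 = 118.7 m^3/ha
PAI = 118.7 / 7 = 16.96 m^3/ha/year

16.96


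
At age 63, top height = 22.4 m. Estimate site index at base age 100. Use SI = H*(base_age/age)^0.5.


Formula: SI = H_dom * (base_age / age)^0.5
Age ratio = 100 / 63 = 1.5873
sqrt(age_ratio) = 1.25988
SI = 22.4 * 1.25988 = 28.2 m

28.2


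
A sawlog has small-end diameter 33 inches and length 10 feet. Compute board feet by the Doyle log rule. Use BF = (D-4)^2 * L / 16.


Doyle: BF = (D - 4)^2 * L / 16
Adjusted diameter = 33 - 4 = 29 in
(D-4)^2 = 29^2 = 841
BF = 841 * 10 / 16 = 526 BF

526


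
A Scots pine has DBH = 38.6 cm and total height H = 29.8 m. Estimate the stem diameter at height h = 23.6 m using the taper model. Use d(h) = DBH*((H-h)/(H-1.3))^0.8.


Taper: d(h) = DBH * ((H - h) / (H - 1.3))^0.8
Numerator = H - h = 29.8 - 23.6 = 6.2 m
Denominator = H - 1.3 = 29.8 - 1.3 = 28.5 m
Ratio = 6.2 / 28.5 = 0.21754
d = 38.6 * 0.21754^0.8 = 11.4 cm

11.4


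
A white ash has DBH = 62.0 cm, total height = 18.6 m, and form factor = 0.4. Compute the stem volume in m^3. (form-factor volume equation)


Formula: V = pi * (DBH/200)^2 * H * ff
Radius = DBH/200 = 62.0/200 = 0.31 m
Radius^2 = 0.31^2 = 0.0961 m^2
V = pi * 0.0961 * 18.6 * 0.4
V = 2.246 m^3

2.246


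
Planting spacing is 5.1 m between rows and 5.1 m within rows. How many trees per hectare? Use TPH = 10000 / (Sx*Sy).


Formula: TPH = 10000 m^2/ha / (spacing_x * spacing_y)
Area per tree = 5.1 m * 5.1 m = 26.01 m^2
TPH = 10000 / 26.01 = 384 trees/ha

384


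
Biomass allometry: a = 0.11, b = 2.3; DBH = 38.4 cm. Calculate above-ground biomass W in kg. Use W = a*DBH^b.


Formula: W = a * DBH^b  (allometric power law)
DBH^b = 38.4^2.3 = 4405.1613
W = 0.11 * 4405.1613 = 484.6 kg

484.6


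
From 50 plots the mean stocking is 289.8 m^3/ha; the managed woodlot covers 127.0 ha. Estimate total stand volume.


Formula: Total Volume = Mean Volume per ha * Total Area
Total Volume = 289.8 m^3/ha * 127.0 ha
Total Volume = 36805 m^3

36805


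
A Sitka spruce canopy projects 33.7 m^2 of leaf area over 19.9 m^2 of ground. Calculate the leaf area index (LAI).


Formula: LAI = total leaf area / ground area  (dimensionless)
LAI = 33.7 m^2 / 19.9 m^2
LAI = 1.69

1.69


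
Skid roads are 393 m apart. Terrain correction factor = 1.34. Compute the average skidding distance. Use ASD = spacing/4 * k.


Formula: ASD = (spacing / 4) * correction
Uncorrected distance = spacing / 4 = 393 / 4 = 98.25 m
ASD = 98.25 * 1.34 = 132 m

132


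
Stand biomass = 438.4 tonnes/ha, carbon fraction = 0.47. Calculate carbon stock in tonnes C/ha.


Formula: Carbon Stock = Biomass * Carbon Fraction
C = 438.4 t/ha * 0.47
C = 206.0 t C/ha

206.0


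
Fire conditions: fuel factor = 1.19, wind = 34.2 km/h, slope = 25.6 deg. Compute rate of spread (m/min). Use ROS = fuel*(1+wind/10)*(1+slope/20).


Formula: ROS = fuel * (1 + wind/10) * (1 + slope/20)
Wind factor = 1 + 34.2/10 = 4.42
Slope factor = 1 + 25.6/20 = 2.28
ROS = 1.19 * 4.42 * 2.28 = 11.99 m/min

11.99


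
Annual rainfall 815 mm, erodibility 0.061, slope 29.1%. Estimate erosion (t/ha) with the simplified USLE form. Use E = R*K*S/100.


Formula: E = R * K * S / 100  (simplified USLE)
R * K = 815 * 0.061 = 49.715
E = 49.715 * 29.1 / 100 = 14.47 t/ha

14.47


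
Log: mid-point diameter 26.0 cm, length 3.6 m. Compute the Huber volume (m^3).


Huber: V = Am * L,  Am = pi*(Dm/200)^2
Am = pi*(26.0/200)^2 = 0.053093 m^2
V = 0.053093*3.6 = 0.1911 m^3

0.1911


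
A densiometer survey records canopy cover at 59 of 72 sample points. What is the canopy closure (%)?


Formula: Canopy closure = covered points / total points * 100
Closure = 59 / 72 * 100
Closure = 0.8194 * 100 = 81.9%

81.9


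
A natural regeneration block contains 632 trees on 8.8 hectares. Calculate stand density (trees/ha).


Formula: Stand Density = N_trees / Area_ha
Density = 632 trees / 8.8 ha
Density = 72 trees/ha

72


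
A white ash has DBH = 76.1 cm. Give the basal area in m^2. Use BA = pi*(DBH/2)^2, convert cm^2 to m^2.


Formula: BA = pi * (DBH/2)^2 / 10000  (cm^2 to m^2)
Radius = DBH/2 = 76.1/2 = 38.05 cm
BA = pi * 38.05^2 / 10000
   = 4548.4057 cm^2 / 10000
   = 0.4548 m^2

0.4548


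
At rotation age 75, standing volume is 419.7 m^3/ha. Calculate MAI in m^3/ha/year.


Formula: MAI = Total Volume / Stand Age
MAI = 419.7 m^3/ha / 75 years
MAI = 5.6 m^3/ha/year

5.6


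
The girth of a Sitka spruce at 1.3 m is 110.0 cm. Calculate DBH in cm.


Formula: DBH = C / pi
DBH = 110.0 / pi
pi = 3.14159...
DBH = 35.0 cm

35.0


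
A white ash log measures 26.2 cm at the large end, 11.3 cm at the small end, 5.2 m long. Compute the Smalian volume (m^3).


Smalian: V = (A1 + A2)/2 * L,  A = pi*(D/200)^2
A1 = pi*(26.2/200)^2 = 0.053913 m^2
A2 = pi*(11.3/200)^2 = 0.010029 m^2
V = (0.053913+0.010029)/2*5.2 = 0.1662 m^3

0.1662


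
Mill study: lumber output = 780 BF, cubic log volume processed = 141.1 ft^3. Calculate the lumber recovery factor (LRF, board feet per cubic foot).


Formula: LRF = Lumber Output (BF) / Log Input (ft^3)
LRF = 780 BF / 141.1 ft^3
LRF = 5.53 BF/ft^3

5.53


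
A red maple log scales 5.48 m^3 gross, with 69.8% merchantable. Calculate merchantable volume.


Formula: MV = V_total * (merchantable_pct / 100)
Merchantable fraction = 69.8% / 100 = 0.698
MV = 5.48 m^3 * 0.698 = 3.825 m^3

3.825


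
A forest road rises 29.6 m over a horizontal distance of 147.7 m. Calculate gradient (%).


Formula: Gradient = rise / run * 100
Gradient = 29.6 / 147.7 * 100 = 20.0%

20.0


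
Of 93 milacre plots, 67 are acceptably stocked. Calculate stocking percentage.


Formula: Stocking % = stocked plots / total plots * 100
Stocking = 67 / 93 * 100
Stocking = 0.7204 * 100 = 72.0%

72.0


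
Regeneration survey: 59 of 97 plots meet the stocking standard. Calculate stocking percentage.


Formula: Stocking % = stocked plots / total plots * 100
Stocking = 59 / 97 * 100
Stocking = 0.6082 * 100 = 60.8%

60.8


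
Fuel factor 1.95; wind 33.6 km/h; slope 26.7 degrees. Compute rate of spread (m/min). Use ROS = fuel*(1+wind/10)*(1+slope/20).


Formula: ROS = fuel * (1 + wind/10) * (1 + slope/20)
Wind factor = 1 + 33.6/10 = 4.36
Slope factor = 1 + 26.7/20 = 2.335
ROS = 1.95 * 4.36 * 2.335 = 19.85 m/min

19.85


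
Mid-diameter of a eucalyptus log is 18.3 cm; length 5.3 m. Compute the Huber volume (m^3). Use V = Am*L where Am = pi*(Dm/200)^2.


Huber: V = Am * L,  Am = pi*(Dm/200)^2
Am = pi*(18.3/200)^2 = 0.026302 m^2
V = 0.026302*5.3 = 0.1394 m^3

0.1394


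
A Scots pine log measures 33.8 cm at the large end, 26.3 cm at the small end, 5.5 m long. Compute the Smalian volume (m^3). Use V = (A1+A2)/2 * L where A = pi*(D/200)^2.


Smalian: V = (A1 + A2)/2 * L,  A = pi*(D/200)^2
A1 = pi*(33.8/200)^2 = 0.089727 m^2
A2 = pi*(26.3/200)^2 = 0.054325 m^2
V = (0.089727+0.054325)/2*5.5 = 0.3961 m^3

0.3961


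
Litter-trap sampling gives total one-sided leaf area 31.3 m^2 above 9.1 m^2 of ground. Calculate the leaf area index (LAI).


Formula: LAI = total leaf area / ground area  (dimensionless)
LAI = 31.3 m^2 / 9.1 m^2
LAI = 3.44

3.44


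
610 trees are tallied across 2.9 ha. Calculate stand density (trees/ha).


Formula: Stand Density = N_trees / Area_ha
Density = 610 trees / 2.9 ha
Density = 210 trees/ha

210


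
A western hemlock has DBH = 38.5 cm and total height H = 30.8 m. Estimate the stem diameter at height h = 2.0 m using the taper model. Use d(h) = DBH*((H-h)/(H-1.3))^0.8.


Taper: d(h) = DBH * ((H - h) / (H - 1.3))^0.8
Numerator = H - h = 30.8 - 2.0 = 28.8 m
Denominator = H - 1.3 = 30.8 - 1.3 = 29.5 m
Ratio = 28.8 / 29.5 = 0.97627
d = 38.5 * 0.97627^0.8 = 37.8 cm

37.8


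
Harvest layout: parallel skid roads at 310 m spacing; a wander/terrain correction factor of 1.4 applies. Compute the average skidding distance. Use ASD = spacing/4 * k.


Formula: ASD = (spacing / 4) * correction
Uncorrected distance = spacing / 4 = 310 / 4 = 77.5 m
ASD = 77.5 * 1.4 = 109 m

109


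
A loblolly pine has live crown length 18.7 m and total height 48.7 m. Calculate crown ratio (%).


Formula: Crown Ratio = (Crown Length / Total Height) * 100
CR = (18.7 m / 48.7 m) * 100
CR = 0.384 * 100 = 38.4%

38.4


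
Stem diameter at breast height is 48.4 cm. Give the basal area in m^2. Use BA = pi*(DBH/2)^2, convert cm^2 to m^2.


Formula: BA = pi * (DBH/2)^2 / 10000  (cm^2 to m^2)
Radius = DBH/2 = 48.4/2 = 24.2 cm
BA = pi * 24.2^2 / 10000
   = 1839.8423 cm^2 / 10000
   = 0.184 m^2

0.184


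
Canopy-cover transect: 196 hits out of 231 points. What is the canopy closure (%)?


Formula: Canopy closure = covered points / total points * 100
Closure = 196 / 231 * 100
Closure = 0.8485 * 100 = 84.8%

84.8


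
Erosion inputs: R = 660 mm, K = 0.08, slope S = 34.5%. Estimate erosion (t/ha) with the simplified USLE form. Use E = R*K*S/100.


Formula: E = R * K * S / 100  (simplified USLE)
R * K = 660 * 0.08 = 52.8
E = 52.8 * 34.5 / 100 = 18.22 t/ha

18.22


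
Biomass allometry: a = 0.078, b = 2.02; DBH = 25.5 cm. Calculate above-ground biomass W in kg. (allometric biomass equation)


Formula: W = a * DBH^b  (allometric power law)
DBH^b = 25.5^2.02 = 693.763
W = 0.078 * 693.763 = 54.1 kg

54.1


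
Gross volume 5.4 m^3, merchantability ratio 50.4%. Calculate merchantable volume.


Formula: MV = V_total * (merchantable_pct / 100)
Merchantable fraction = 50.4% / 100 = 0.504
MV = 5.4 m^3 * 0.504 = 2.722 m^3

2.722


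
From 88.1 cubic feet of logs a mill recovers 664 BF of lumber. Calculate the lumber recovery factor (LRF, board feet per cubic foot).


Formula: LRF = Lumber Output (BF) / Log Input (ft^3)
LRF = 664 BF / 88.1 ft^3
LRF = 7.54 BF/ft^3

7.54


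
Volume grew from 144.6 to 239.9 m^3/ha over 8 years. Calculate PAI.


Formula: PAI = (V_T2 - V_T1) / (T2 - T1)
Volume increment = 239.9 - 144.6 = 95.3 m^3/ha
PAI = 95.3 / 8 = 11.91 m^3/ha/year

11.91


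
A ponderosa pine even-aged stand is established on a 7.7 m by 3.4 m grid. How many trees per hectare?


Formula: TPH = 10000 m^2/ha / (spacing_x * spacing_y)
Area per tree = 7.7 m * 3.4 m = 26.18 m^2
TPH = 10000 / 26.18 = 382 trees/ha

382


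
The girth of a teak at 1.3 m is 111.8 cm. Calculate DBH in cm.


Formula: DBH = C / pi
DBH = 111.8 / pi
pi = 3.14159...
DBH = 35.6 cm

35.6


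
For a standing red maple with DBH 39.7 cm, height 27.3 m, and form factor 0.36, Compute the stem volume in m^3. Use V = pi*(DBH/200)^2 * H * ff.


Formula: V = pi * (DBH/200)^2 * H * ff
Radius = DBH/200 = 39.7/200 = 0.1985 m
Radius^2 = 0.1985^2 = 0.03940225 m^2
V = pi * 0.03940225 * 27.3 * 0.36
V = 1.217 m^3

1.217


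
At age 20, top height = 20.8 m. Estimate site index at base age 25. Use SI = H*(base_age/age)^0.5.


Formula: SI = H_dom * (base_age / age)^0.5
Age ratio = 25 / 20 = 1.25
sqrt(age_ratio) = 1.11803
SI = 20.8 * 1.11803 = 23.3 m

23.3


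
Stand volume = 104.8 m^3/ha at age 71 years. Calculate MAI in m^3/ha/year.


Formula: MAI = Total Volume / Stand Age
MAI = 104.8 m^3/ha / 71 years
MAI = 1.48 m^3/ha/year

1.48


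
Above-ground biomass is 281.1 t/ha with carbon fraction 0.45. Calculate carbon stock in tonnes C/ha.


Formula: Carbon Stock = Biomass * Carbon Fraction
C = 281.1 t/ha * 0.45
C = 126.5 t C/ha

126.5


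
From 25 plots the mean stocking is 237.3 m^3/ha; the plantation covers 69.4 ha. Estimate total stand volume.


Formula: Total Volume = Mean Volume per ha * Total Area
Total Volume = 237.3 m^3/ha * 69.4 ha
Total Volume = 16469 m^3

16469


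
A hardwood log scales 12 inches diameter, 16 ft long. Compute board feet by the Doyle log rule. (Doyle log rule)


Doyle: BF = (D - 4)^2 * L / 16
Adjusted diameter = 12 - 4 = 8 in
(D-4)^2 = 8^2 = 64
BF = 64 * 16 / 16 = 64 BF

64


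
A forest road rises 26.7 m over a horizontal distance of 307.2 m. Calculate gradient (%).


Formula: Gradient = rise / run * 100
Gradient = 26.7 / 307.2 * 100 = 8.7%

8.7


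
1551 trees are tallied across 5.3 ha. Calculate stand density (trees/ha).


Formula: Stand Density = N_trees / Area_ha
Density = 1551 trees / 5.3 ha
Density = 293 trees/ha

293


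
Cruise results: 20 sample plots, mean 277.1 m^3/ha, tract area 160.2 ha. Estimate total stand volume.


Formula: Total Volume = Mean Volume per ha * Total Area
Total Volume = 277.1 m^3/ha * 160.2 ha
Total Volume = 44391 m^3

44391


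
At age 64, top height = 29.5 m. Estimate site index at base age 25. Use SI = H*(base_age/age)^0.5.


Formula: SI = H_dom * (base_age / age)^0.5
Age ratio = 25 / 64 = 0.39062
sqrt(age_ratio) = 0.625
SI = 29.5 * 0.625 = 18.4 m

18.4


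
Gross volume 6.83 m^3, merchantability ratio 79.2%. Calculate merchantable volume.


Formula: MV = V_total * (merchantable_pct / 100)
Merchantable fraction = 79.2% / 100 = 0.792
MV = 6.83 m^3 * 0.792 = 5.409 m^3

5.409


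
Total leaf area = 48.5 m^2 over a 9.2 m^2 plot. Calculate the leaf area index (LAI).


Formula: LAI = total leaf area / ground area  (dimensionless)
LAI = 48.5 m^2 / 9.2 m^2
LAI = 5.27

5.27


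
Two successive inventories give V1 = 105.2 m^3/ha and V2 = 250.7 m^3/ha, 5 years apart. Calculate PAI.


Formula: PAI = (V_T2 - V_T1) / (T2 - T1)
Volume increment = 250.7 - 105.2 = 145.5 m^3/ha
PAI = 145.5 / 5 = 29.1 m^3/ha/year

29.1


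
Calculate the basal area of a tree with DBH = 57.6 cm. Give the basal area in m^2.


Formula: BA = pi * (DBH/2)^2 / 10000  (cm^2 to m^2)
Radius = DBH/2 = 57.6/2 = 28.8 cm
BA = pi * 28.8^2 / 10000
   = 2605.7626 cm^2 / 10000
   = 0.2606 m^2

0.2606


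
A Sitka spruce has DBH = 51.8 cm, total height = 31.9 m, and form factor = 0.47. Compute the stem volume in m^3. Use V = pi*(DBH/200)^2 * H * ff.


Formula: V = pi * (DBH/200)^2 * H * ff
Radius = DBH/200 = 51.8/200 = 0.259 m
Radius^2 = 0.259^2 = 0.067081 m^2
V = pi * 0.067081 * 31.9 * 0.47
V = 3.16 m^3

3.16


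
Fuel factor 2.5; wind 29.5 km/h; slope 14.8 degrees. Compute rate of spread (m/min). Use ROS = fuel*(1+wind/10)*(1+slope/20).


Formula: ROS = fuel * (1 + wind/10) * (1 + slope/20)
Wind factor = 1 + 29.5/10 = 3.95
Slope factor = 1 + 14.8/20 = 1.74
ROS = 2.5 * 3.95 * 1.74 = 17.18 m/min

17.18


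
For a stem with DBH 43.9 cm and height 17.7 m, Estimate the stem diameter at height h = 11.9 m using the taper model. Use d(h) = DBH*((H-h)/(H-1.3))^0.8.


Taper: d(h) = DBH * ((H - h) / (H - 1.3))^0.8
Numerator = H - h = 17.7 - 11.9 = 5.8 m
Denominator = H - 1.3 = 17.7 - 1.3 = 16.4 m
Ratio = 5.8 / 16.4 = 0.35366
d = 43.9 * 0.35366^0.8 = 19.1 cm

19.1


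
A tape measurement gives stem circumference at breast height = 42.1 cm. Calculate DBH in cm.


Formula: DBH = C / pi
DBH = 42.1 / pi
pi = 3.14159...
DBH = 13.4 cm

13.4


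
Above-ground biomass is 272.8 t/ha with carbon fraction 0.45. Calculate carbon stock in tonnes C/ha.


Formula: Carbon Stock = Biomass * Carbon Fraction
C = 272.8 t/ha * 0.45
C = 122.8 t C/ha

122.8


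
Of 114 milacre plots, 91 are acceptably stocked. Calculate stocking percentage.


Formula: Stocking % = stocked plots / total plots * 100
Stocking = 91 / 114 * 100
Stocking = 0.7982 * 100 = 79.8%

79.8


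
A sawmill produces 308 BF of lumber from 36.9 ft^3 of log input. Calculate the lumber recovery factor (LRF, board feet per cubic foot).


Formula: LRF = Lumber Output (BF) / Log Input (ft^3)
LRF = 308 BF / 36.9 ft^3
LRF = 8.35 BF/ft^3

8.35


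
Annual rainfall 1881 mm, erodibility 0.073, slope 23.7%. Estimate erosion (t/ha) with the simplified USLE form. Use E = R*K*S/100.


Formula: E = R * K * S / 100  (simplified USLE)
R * K = 1881 * 0.073 = 137.313
E = 137.313 * 23.7 / 100 = 32.54 t/ha

32.54


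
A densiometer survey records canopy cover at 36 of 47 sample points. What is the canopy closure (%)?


Formula: Canopy closure = covered points / total points * 100
Closure = 36 / 47 * 100
Closure = 0.766 * 100 = 76.6%

76.6


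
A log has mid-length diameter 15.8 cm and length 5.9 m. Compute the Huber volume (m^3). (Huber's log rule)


Huber: V = Am * L,  Am = pi*(Dm/200)^2
Am = pi*(15.8/200)^2 = 0.019607 m^2
V = 0.019607*5.9 = 0.1157 m^3

0.1157


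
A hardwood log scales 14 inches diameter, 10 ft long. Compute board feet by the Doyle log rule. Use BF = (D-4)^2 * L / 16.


Doyle: BF = (D - 4)^2 * L / 16
Adjusted diameter = 14 - 4 = 10 in
(D-4)^2 = 10^2 = 100
BF = 100 * 10 / 16 = 63 BF

63


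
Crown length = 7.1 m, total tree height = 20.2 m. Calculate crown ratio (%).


Formula: Crown Ratio = (Crown Length / Total Height) * 100
CR = (7.1 m / 20.2 m) * 100
CR = 0.3515 * 100 = 35.1%

35.1


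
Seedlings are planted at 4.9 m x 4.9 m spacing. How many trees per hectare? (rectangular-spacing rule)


Formula: TPH = 10000 m^2/ha / (spacing_x * spacing_y)
Area per tree = 4.9 m * 4.9 m = 24.01 m^2
TPH = 10000 / 24.01 = 416 trees/ha

416


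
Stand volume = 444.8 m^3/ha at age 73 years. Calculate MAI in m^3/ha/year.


Formula: MAI = Total Volume / Stand Age
MAI = 444.8 m^3/ha / 73 years
MAI = 6.09 m^3/ha/year

6.09


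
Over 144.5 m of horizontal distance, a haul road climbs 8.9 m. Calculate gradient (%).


Formula: Gradient = rise / run * 100
Gradient = 8.9 / 144.5 * 100 = 6.2%

6.2


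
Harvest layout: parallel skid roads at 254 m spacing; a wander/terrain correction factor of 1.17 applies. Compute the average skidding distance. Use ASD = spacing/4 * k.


Formula: ASD = (spacing / 4) * correction
Uncorrected distance = spacing / 4 = 254 / 4 = 63.5 m
ASD = 63.5 * 1.17 = 74 m

74


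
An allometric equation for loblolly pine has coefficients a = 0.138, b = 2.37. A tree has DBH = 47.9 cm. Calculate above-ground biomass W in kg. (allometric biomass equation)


Formula: W = a * DBH^b  (allometric power law)
DBH^b = 47.9^2.37 = 9602.7399
W = 0.138 * 9602.7399 = 1325.2 kg

1325.2


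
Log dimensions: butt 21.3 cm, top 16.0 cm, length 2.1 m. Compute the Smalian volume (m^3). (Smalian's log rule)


Smalian: V = (A1 + A2)/2 * L,  A = pi*(D/200)^2
A1 = pi*(21.3/200)^2 = 0.035633 m^2
A2 = pi*(16.0/200)^2 = 0.020106 m^2
V = (0.035633+0.020106)/2*2.1 = 0.0585 m^3

0.0585


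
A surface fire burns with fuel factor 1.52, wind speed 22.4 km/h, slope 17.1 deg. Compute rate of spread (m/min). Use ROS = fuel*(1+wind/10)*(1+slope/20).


Formula: ROS = fuel * (1 + wind/10) * (1 + slope/20)
Wind factor = 1 + 22.4/10 = 3.24
Slope factor = 1 + 17.1/20 = 1.855
ROS = 1.52 * 3.24 * 1.855 = 9.14 m/min

9.14


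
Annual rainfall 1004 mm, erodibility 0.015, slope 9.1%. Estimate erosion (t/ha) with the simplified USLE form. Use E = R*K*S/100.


Formula: E = R * K * S / 100  (simplified USLE)
R * K = 1004 * 0.015 = 15.06
E = 15.06 * 9.1 / 100 = 1.37 t/ha

1.37


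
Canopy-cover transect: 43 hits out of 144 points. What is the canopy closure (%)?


Formula: Canopy closure = covered points / total points * 100
Closure = 43 / 144 * 100
Closure = 0.2986 * 100 = 29.9%

29.9


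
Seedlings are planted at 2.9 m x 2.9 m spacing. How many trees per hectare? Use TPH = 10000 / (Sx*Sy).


Formula: TPH = 10000 m^2/ha / (spacing_x * spacing_y)
Area per tree = 2.9 m * 2.9 m = 8.41 m^2
TPH = 10000 / 8.41 = 1189 trees/ha

1189


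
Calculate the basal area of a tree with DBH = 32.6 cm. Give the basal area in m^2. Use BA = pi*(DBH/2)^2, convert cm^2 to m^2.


Formula: BA = pi * (DBH/2)^2 / 10000  (cm^2 to m^2)
Radius = DBH/2 = 32.6/2 = 16.3 cm
BA = pi * 16.3^2 / 10000
   = 834.6898 cm^2 / 10000
   = 0.0835 m^2

0.0835


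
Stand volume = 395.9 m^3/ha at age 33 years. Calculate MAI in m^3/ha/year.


Formula: MAI = Total Volume / Stand Age
MAI = 395.9 m^3/ha / 33 years
MAI = 12.0 m^3/ha/year

12.0


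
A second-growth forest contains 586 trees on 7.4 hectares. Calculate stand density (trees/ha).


Formula: Stand Density = N_trees / Area_ha
Density = 586 trees / 7.4 ha
Density = 79 trees/ha

79


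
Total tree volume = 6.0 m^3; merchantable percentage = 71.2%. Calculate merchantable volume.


Formula: MV = V_total * (merchantable_pct / 100)
Merchantable fraction = 71.2% / 100 = 0.712
MV = 6.0 m^3 * 0.712 = 4.272 m^3

4.272


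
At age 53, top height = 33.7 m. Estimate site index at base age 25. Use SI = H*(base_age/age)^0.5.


Formula: SI = H_dom * (base_age / age)^0.5
Age ratio = 25 / 53 = 0.4717
sqrt(age_ratio) = 0.6868
SI = 33.7 * 0.6868 = 23.1 m

23.1


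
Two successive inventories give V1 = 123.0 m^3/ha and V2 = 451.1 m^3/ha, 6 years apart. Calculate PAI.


Formula: PAI = (V_T2 - V_T1) / (T2 - T1)
Volume increment = 451.1 - 123.0 = 328.1 m^3/ha
PAI = 328.1 / 6 = 54.68 m^3/ha/year

54.68


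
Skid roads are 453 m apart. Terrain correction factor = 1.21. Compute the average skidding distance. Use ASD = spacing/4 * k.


Formula: ASD = (spacing / 4) * correction
Uncorrected distance = spacing / 4 = 453 / 4 = 113.25 m
ASD = 113.25 * 1.21 = 137 m

137


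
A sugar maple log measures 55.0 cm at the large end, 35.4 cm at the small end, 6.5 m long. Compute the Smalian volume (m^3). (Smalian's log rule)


Smalian: V = (A1 + A2)/2 * L,  A = pi*(D/200)^2
A1 = pi*(55.0/200)^2 = 0.237583 m^2
A2 = pi*(35.4/200)^2 = 0.098423 m^2
V = (0.237583+0.098423)/2*6.5 = 1.092 m^3

1.092


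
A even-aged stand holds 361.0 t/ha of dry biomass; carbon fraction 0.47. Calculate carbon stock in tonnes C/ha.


Formula: Carbon Stock = Biomass * Carbon Fraction
C = 361.0 t/ha * 0.47
C = 169.7 t C/ha

169.7


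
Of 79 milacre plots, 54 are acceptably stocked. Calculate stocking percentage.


Formula: Stocking % = stocked plots / total plots * 100
Stocking = 54 / 79 * 100
Stocking = 0.6835 * 100 = 68.4%

68.4


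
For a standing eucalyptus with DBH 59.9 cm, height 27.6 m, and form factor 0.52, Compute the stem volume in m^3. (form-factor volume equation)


Formula: V = pi * (DBH/200)^2 * H * ff
Radius = DBH/200 = 59.9/200 = 0.2995 m
Radius^2 = 0.2995^2 = 0.08970025 m^2
V = pi * 0.08970025 * 27.6 * 0.52
V = 4.044 m^3

4.044


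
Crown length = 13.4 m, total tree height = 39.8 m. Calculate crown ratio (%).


Formula: Crown Ratio = (Crown Length / Total Height) * 100
CR = (13.4 m / 39.8 m) * 100
CR = 0.3367 * 100 = 33.7%

33.7


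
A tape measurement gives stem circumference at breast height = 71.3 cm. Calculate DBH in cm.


Formula: DBH = C / pi
DBH = 71.3 / pi
pi = 3.14159...
DBH = 22.7 cm

22.7


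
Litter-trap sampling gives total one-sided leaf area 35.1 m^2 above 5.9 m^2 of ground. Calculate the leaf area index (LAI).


Formula: LAI = total leaf area / ground area  (dimensionless)
LAI = 35.1 m^2 / 5.9 m^2
LAI = 5.95

5.95


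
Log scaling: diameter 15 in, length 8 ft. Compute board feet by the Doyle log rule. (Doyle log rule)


Doyle: BF = (D - 4)^2 * L / 16
Adjusted diameter = 15 - 4 = 11 in
(D-4)^2 = 11^2 = 121
BF = 121 * 8 / 16 = 61 BF

61


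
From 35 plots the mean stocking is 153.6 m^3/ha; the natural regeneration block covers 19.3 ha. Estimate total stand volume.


Formula: Total Volume = Mean Volume per ha * Total Area
Total Volume = 153.6 m^3/ha * 19.3 ha
Total Volume = 2964 m^3

2964


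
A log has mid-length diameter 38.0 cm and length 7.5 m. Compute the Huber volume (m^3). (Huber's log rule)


Huber: V = Am * L,  Am = pi*(Dm/200)^2
Am = pi*(38.0/200)^2 = 0.113411 m^2
V = 0.113411*7.5 = 0.8506 m^3

0.8506


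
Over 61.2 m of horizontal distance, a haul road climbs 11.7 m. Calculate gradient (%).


Formula: Gradient = rise / run * 100
Gradient = 11.7 / 61.2 * 100 = 19.1%

19.1


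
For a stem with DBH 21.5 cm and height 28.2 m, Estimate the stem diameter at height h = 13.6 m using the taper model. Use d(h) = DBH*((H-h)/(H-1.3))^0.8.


Taper: d(h) = DBH * ((H - h) / (H - 1.3))^0.8
Numerator = H - h = 28.2 - 13.6 = 14.6 m
Denominator = H - 1.3 = 28.2 - 1.3 = 26.9 m
Ratio = 14.6 / 26.9 = 0.54275
d = 21.5 * 0.54275^0.8 = 13.2 cm

13.2


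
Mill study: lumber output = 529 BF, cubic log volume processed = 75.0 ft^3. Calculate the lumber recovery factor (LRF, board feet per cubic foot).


Formula: LRF = Lumber Output (BF) / Log Input (ft^3)
LRF = 529 BF / 75.0 ft^3
LRF = 7.05 BF/ft^3

7.05


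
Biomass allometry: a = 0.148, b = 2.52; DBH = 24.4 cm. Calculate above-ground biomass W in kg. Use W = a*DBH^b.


Formula: W = a * DBH^b  (allometric power law)
DBH^b = 24.4^2.52 = 3134.8904
W = 0.148 * 3134.8904 = 464.0 kg

464.0


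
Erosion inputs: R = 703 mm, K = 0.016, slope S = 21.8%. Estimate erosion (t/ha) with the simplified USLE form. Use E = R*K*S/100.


Formula: E = R * K * S / 100  (simplified USLE)
R * K = 703 * 0.016 = 11.248
E = 11.248 * 21.8 / 100 = 2.45 t/ha

2.45


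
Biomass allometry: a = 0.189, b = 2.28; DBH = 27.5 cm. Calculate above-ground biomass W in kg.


Formula: W = a * DBH^b  (allometric power law)
DBH^b = 27.5^2.28 = 1912.8395
W = 0.189 * 1912.8395 = 361.5 kg

361.5


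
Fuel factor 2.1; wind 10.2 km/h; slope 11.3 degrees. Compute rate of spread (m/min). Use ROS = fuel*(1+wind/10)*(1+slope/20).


Formula: ROS = fuel * (1 + wind/10) * (1 + slope/20)
Wind factor = 1 + 10.2/10 = 2.02
Slope factor = 1 + 11.3/20 = 1.565
ROS = 2.1 * 2.02 * 1.565 = 6.64 m/min

6.64


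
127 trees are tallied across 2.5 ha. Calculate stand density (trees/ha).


Formula: Stand Density = N_trees / Area_ha
Density = 127 trees / 2.5 ha
Density = 51 trees/ha

51


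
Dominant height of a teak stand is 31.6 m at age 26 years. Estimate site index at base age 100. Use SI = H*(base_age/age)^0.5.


Formula: SI = H_dom * (base_age / age)^0.5
Age ratio = 100 / 26 = 3.84615
sqrt(age_ratio) = 1.96116
SI = 31.6 * 1.96116 = 62.0 m

62.0


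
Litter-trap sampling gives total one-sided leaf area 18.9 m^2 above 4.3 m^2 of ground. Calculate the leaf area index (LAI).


Formula: LAI = total leaf area / ground area  (dimensionless)
LAI = 18.9 m^2 / 4.3 m^2
LAI = 4.4

4.4


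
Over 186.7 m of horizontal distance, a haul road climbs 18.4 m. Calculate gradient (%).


Formula: Gradient = rise / run * 100
Gradient = 18.4 / 186.7 * 100 = 9.9%

9.9


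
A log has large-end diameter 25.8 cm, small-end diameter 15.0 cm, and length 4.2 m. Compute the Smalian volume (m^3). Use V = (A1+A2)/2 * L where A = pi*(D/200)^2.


Smalian: V = (A1 + A2)/2 * L,  A = pi*(D/200)^2
A1 = pi*(25.8/200)^2 = 0.052279 m^2
A2 = pi*(15.0/200)^2 = 0.017671 m^2
V = (0.052279+0.017671)/2*4.2 = 0.1469 m^3

0.1469


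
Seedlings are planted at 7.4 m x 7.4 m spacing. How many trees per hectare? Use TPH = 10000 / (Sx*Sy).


Formula: TPH = 10000 m^2/ha / (spacing_x * spacing_y)
Area per tree = 7.4 m * 7.4 m = 54.76 m^2
TPH = 10000 / 54.76 = 183 trees/ha

183


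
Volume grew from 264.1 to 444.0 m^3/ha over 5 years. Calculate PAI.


Formula: PAI = (V_T2 - V_T1) / (T2 - T1)
Volume increment = 444.0 - 264.1 = 179.9 m^3/ha
PAI = 179.9 / 5 = 35.98 m^3/ha/year

35.98


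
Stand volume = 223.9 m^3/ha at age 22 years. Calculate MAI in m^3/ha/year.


Formula: MAI = Total Volume / Stand Age
MAI = 223.9 m^3/ha / 22 years
MAI = 10.18 m^3/ha/year

10.18


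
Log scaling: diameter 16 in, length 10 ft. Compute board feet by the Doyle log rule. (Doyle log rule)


Doyle: BF = (D - 4)^2 * L / 16
Adjusted diameter = 16 - 4 = 12 in
(D-4)^2 = 12^2 = 144
BF = 144 * 10 / 16 = 90 BF

90


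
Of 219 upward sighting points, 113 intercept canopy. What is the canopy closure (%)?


Formula: Canopy closure = covered points / total points * 100
Closure = 113 / 219 * 100
Closure = 0.516 * 100 = 51.6%

51.6


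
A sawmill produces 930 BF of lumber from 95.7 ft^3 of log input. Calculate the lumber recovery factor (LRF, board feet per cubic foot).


Formula: LRF = Lumber Output (BF) / Log Input (ft^3)
LRF = 930 BF / 95.7 ft^3
LRF = 9.72 BF/ft^3

9.72


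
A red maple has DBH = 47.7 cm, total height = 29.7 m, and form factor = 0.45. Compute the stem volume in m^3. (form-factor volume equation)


Formula: V = pi * (DBH/200)^2 * H * ff
Radius = DBH/200 = 47.7/200 = 0.2385 m
Radius^2 = 0.2385^2 = 0.05688225 m^2
V = pi * 0.05688225 * 29.7 * 0.45
V = 2.388 m^3

2.388


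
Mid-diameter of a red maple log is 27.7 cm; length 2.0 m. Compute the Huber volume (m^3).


Huber: V = Am * L,  Am = pi*(Dm/200)^2
Am = pi*(27.7/200)^2 = 0.060263 m^2
V = 0.060263*2.0 = 0.1205 m^3

0.1205


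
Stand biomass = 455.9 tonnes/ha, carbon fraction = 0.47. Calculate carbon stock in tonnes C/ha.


Formula: Carbon Stock = Biomass * Carbon Fraction
C = 455.9 t/ha * 0.47
C = 214.3 t C/ha

214.3


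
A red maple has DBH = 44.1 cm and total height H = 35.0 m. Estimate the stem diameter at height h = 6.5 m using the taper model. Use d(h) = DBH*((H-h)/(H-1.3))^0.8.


Taper: d(h) = DBH * ((H - h) / (H - 1.3))^0.8
Numerator = H - h = 35.0 - 6.5 = 28.5 m
Denominator = H - 1.3 = 35.0 - 1.3 = 33.7 m
Ratio = 28.5 / 33.7 = 0.8457
d = 44.1 * 0.8457^0.8 = 38.6 cm

38.6


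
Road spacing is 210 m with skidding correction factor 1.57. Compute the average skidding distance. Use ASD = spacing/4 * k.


Formula: ASD = (spacing / 4) * correction
Uncorrected distance = spacing / 4 = 210 / 4 = 52.5 m
ASD = 52.5 * 1.57 = 82 m

82


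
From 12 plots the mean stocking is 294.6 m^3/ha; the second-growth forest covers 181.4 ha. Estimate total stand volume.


Formula: Total Volume = Mean Volume per ha * Total Area
Total Volume = 294.6 m^3/ha * 181.4 ha
Total Volume = 53440 m^3

53440


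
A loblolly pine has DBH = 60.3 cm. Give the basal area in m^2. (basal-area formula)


Formula: BA = pi * (DBH/2)^2 / 10000  (cm^2 to m^2)
Radius = DBH/2 = 60.3/2 = 30.15 cm
BA = pi * 30.15^2 / 10000
   = 2855.7784 cm^2 / 10000
   = 0.2856 m^2

0.2856


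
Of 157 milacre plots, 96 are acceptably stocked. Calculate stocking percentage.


Formula: Stocking % = stocked plots / total plots * 100
Stocking = 96 / 157 * 100
Stocking = 0.6115 * 100 = 61.1%

61.1


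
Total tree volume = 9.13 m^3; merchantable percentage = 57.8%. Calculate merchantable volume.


Formula: MV = V_total * (merchantable_pct / 100)
Merchantable fraction = 57.8% / 100 = 0.578
MV = 9.13 m^3 * 0.578 = 5.277 m^3

5.277


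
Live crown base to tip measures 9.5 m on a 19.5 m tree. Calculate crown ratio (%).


Formula: Crown Ratio = (Crown Length / Total Height) * 100
CR = (9.5 m / 19.5 m) * 100
CR = 0.4872 * 100 = 48.7%

48.7


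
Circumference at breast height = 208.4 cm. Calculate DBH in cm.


Formula: DBH = C / pi
DBH = 208.4 / pi
pi = 3.14159...
DBH = 66.3 cm

66.3


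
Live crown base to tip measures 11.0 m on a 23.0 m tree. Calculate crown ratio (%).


Formula: Crown Ratio = (Crown Length / Total Height) * 100
CR = (11.0 m / 23.0 m) * 100
CR = 0.4783 * 100 = 47.8%

47.8


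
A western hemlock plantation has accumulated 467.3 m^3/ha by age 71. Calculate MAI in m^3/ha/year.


Formula: MAI = Total Volume / Stand Age
MAI = 467.3 m^3/ha / 71 years
MAI = 6.58 m^3/ha/year

6.58


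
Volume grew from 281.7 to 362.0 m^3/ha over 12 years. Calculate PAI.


Formula: PAI = (V_T2 - V_T1) / (T2 - T1)
Volume increment = 362.0 - 281.7 = 80.3 m^3/ha
PAI = 80.3 / 12 = 6.69 m^3/ha/year

6.69


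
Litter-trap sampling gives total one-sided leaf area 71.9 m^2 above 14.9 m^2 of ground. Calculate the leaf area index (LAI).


Formula: LAI = total leaf area / ground area  (dimensionless)
LAI = 71.9 m^2 / 14.9 m^2
LAI = 4.83

4.83


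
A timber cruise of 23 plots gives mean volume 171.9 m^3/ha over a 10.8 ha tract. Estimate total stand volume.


Formula: Total Volume = Mean Volume per ha * Total Area
Total Volume = 171.9 m^3/ha * 10.8 ha
Total Volume = 1857 m^3

1857


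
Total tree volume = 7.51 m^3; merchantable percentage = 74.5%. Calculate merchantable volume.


Formula: MV = V_total * (merchantable_pct / 100)
Merchantable fraction = 74.5% / 100 = 0.745
MV = 7.51 m^3 * 0.745 = 5.595 m^3

5.595


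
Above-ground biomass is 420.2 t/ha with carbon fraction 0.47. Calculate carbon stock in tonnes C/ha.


Formula: Carbon Stock = Biomass * Carbon Fraction
C = 420.2 t/ha * 0.47
C = 197.5 t C/ha

197.5


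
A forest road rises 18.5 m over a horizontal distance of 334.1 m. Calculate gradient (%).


Formula: Gradient = rise / run * 100
Gradient = 18.5 / 334.1 * 100 = 5.5%

5.5


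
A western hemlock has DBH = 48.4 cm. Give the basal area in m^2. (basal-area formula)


Formula: BA = pi * (DBH/2)^2 / 10000  (cm^2 to m^2)
Radius = DBH/2 = 48.4/2 = 24.2 cm
BA = pi * 24.2^2 / 10000
   = 1839.8423 cm^2 / 10000
   = 0.184 m^2

0.184


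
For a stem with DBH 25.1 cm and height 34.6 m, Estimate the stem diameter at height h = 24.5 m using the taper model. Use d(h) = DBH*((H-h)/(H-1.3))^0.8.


Taper: d(h) = DBH * ((H - h) / (H - 1.3))^0.8
Numerator = H - h = 34.6 - 24.5 = 10.1 m
Denominator = H - 1.3 = 34.6 - 1.3 = 33.3 m
Ratio = 10.1 / 33.3 = 0.3033
d = 25.1 * 0.3033^0.8 = 9.7 cm

9.7


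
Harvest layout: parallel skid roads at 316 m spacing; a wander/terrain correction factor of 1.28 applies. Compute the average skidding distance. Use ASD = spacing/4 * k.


Formula: ASD = (spacing / 4) * correction
Uncorrected distance = spacing / 4 = 316 / 4 = 79 m
ASD = 79 * 1.28 = 101 m

101


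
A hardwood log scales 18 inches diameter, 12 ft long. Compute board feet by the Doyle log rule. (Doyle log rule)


Doyle: BF = (D - 4)^2 * L / 16
Adjusted diameter = 18 - 4 = 14 in
(D-4)^2 = 14^2 = 196
BF = 196 * 12 / 16 = 147 BF

147


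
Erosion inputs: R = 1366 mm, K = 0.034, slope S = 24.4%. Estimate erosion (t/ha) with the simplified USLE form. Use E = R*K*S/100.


Formula: E = R * K * S / 100  (simplified USLE)
R * K = 1366 * 0.034 = 46.444
E = 46.444 * 24.4 / 100 = 11.33 t/ha

11.33


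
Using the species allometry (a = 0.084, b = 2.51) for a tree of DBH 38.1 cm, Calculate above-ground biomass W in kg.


Formula: W = a * DBH^b  (allometric power law)
DBH^b = 38.1^2.51 = 9292.2672
W = 0.084 * 9292.2672 = 780.6 kg

780.6


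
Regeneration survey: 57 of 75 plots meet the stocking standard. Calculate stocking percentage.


Formula: Stocking % = stocked plots / total plots * 100
Stocking = 57 / 75 * 100
Stocking = 0.76 * 100 = 76.0%

76.0


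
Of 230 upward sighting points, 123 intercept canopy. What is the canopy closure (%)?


Formula: Canopy closure = covered points / total points * 100
Closure = 123 / 230 * 100
Closure = 0.5348 * 100 = 53.5%

53.5


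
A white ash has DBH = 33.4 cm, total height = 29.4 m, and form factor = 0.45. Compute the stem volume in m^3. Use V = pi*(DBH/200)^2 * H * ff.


Formula: V = pi * (DBH/200)^2 * H * ff
Radius = DBH/200 = 33.4/200 = 0.167 m
Radius^2 = 0.167^2 = 0.027889 m^2
V = pi * 0.027889 * 29.4 * 0.45
V = 1.159 m^3

1.159


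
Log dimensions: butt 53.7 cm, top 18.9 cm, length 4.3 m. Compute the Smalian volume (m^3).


Smalian: V = (A1 + A2)/2 * L,  A = pi*(D/200)^2
A1 = pi*(53.7/200)^2 = 0.226484 m^2
A2 = pi*(18.9/200)^2 = 0.028055 m^2
V = (0.226484+0.028055)/2*4.3 = 0.5473 m^3

0.5473


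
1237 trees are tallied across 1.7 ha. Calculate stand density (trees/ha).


Formula: Stand Density = N_trees / Area_ha
Density = 1237 trees / 1.7 ha
Density = 728 trees/ha

728


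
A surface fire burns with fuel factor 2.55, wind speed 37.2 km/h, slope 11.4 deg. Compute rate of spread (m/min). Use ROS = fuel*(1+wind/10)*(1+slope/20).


Formula: ROS = fuel * (1 + wind/10) * (1 + slope/20)
Wind factor = 1 + 37.2/10 = 4.72
Slope factor = 1 + 11.4/20 = 1.57
ROS = 2.55 * 4.72 * 1.57 = 18.9 m/min

18.9


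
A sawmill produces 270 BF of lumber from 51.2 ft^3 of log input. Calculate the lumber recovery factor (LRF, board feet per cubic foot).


Formula: LRF = Lumber Output (BF) / Log Input (ft^3)
LRF = 270 BF / 51.2 ft^3
LRF = 5.27 BF/ft^3

5.27


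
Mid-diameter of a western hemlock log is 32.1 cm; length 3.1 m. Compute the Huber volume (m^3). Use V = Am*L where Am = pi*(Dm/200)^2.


Huber: V = Am * L,  Am = pi*(Dm/200)^2
Am = pi*(32.1/200)^2 = 0.080928 m^2
V = 0.080928*3.1 = 0.2509 m^3

0.2509


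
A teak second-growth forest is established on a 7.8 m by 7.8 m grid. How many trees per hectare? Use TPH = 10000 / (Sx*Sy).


Formula: TPH = 10000 m^2/ha / (spacing_x * spacing_y)
Area per tree = 7.8 m * 7.8 m = 60.84 m^2
TPH = 10000 / 60.84 = 164 trees/ha

164
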